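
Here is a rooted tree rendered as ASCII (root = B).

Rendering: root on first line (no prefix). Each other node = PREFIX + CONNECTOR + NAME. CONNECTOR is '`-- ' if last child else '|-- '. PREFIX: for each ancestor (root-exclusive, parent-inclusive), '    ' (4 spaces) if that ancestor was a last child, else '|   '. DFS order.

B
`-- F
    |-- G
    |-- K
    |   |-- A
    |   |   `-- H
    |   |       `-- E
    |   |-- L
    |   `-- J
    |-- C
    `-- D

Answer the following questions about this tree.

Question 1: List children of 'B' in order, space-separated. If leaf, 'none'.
Node B's children (from adjacency): F

Answer: F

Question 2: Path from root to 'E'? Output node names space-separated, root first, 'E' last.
Walk down from root: B -> F -> K -> A -> H -> E

Answer: B F K A H E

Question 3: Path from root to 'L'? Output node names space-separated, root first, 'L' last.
Walk down from root: B -> F -> K -> L

Answer: B F K L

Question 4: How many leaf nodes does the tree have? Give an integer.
Answer: 6

Derivation:
Leaves (nodes with no children): C, D, E, G, J, L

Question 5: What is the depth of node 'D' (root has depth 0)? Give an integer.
Path from root to D: B -> F -> D
Depth = number of edges = 2

Answer: 2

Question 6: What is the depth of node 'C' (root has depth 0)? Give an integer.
Answer: 2

Derivation:
Path from root to C: B -> F -> C
Depth = number of edges = 2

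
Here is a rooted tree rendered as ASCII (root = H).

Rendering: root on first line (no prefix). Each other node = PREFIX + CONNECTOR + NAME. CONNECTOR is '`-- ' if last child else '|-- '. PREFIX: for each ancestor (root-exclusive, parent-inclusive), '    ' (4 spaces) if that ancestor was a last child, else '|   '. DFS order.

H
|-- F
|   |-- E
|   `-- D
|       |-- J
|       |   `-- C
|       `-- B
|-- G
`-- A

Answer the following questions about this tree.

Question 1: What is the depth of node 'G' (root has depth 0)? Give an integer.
Path from root to G: H -> G
Depth = number of edges = 1

Answer: 1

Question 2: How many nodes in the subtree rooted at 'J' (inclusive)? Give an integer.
Answer: 2

Derivation:
Subtree rooted at J contains: C, J
Count = 2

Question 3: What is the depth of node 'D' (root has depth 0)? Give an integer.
Path from root to D: H -> F -> D
Depth = number of edges = 2

Answer: 2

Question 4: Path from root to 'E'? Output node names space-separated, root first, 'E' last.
Answer: H F E

Derivation:
Walk down from root: H -> F -> E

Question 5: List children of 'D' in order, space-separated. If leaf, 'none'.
Node D's children (from adjacency): J, B

Answer: J B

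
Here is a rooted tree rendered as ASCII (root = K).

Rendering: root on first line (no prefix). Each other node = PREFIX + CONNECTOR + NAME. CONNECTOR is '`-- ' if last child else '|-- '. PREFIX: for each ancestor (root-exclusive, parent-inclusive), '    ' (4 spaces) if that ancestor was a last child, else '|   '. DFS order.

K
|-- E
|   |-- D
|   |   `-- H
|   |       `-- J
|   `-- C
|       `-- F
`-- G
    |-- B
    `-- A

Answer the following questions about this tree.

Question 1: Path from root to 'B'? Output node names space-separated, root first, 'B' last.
Answer: K G B

Derivation:
Walk down from root: K -> G -> B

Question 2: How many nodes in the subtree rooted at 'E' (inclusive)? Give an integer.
Answer: 6

Derivation:
Subtree rooted at E contains: C, D, E, F, H, J
Count = 6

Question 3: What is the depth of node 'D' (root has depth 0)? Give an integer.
Path from root to D: K -> E -> D
Depth = number of edges = 2

Answer: 2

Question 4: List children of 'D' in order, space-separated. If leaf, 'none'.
Answer: H

Derivation:
Node D's children (from adjacency): H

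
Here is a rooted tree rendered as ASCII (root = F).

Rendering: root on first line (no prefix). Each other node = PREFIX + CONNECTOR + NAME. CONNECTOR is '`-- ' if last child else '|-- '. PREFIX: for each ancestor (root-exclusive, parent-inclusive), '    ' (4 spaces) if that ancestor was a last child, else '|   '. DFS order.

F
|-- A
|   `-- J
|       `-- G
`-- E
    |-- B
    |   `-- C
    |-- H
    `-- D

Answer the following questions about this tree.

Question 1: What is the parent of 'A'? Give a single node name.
Answer: F

Derivation:
Scan adjacency: A appears as child of F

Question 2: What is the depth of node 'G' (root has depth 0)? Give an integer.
Path from root to G: F -> A -> J -> G
Depth = number of edges = 3

Answer: 3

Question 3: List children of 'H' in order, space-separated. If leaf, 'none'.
Answer: none

Derivation:
Node H's children (from adjacency): (leaf)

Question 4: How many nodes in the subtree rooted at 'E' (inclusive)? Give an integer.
Subtree rooted at E contains: B, C, D, E, H
Count = 5

Answer: 5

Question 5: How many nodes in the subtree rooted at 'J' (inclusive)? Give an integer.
Subtree rooted at J contains: G, J
Count = 2

Answer: 2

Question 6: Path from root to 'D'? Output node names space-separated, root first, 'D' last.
Walk down from root: F -> E -> D

Answer: F E D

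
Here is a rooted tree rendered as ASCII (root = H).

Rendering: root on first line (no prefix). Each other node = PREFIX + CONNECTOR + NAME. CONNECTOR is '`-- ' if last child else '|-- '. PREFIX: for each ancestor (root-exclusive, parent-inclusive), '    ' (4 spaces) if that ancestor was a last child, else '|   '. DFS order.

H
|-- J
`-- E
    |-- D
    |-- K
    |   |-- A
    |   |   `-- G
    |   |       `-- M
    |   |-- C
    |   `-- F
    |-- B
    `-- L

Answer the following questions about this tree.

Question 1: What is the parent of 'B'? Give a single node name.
Scan adjacency: B appears as child of E

Answer: E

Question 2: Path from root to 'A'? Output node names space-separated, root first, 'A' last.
Answer: H E K A

Derivation:
Walk down from root: H -> E -> K -> A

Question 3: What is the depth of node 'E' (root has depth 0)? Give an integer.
Path from root to E: H -> E
Depth = number of edges = 1

Answer: 1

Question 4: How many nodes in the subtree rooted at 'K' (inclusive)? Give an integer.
Answer: 6

Derivation:
Subtree rooted at K contains: A, C, F, G, K, M
Count = 6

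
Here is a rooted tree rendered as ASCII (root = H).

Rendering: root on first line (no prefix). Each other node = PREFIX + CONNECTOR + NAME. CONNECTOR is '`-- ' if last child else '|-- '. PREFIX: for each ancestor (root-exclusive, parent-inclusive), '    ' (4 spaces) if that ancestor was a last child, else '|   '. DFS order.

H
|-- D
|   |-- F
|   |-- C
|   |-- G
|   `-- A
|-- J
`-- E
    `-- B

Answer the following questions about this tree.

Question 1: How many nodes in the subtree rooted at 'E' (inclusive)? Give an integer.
Answer: 2

Derivation:
Subtree rooted at E contains: B, E
Count = 2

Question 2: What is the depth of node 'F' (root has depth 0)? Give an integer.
Answer: 2

Derivation:
Path from root to F: H -> D -> F
Depth = number of edges = 2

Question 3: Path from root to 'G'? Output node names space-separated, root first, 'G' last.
Walk down from root: H -> D -> G

Answer: H D G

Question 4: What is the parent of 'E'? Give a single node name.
Answer: H

Derivation:
Scan adjacency: E appears as child of H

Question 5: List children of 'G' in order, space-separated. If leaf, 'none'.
Answer: none

Derivation:
Node G's children (from adjacency): (leaf)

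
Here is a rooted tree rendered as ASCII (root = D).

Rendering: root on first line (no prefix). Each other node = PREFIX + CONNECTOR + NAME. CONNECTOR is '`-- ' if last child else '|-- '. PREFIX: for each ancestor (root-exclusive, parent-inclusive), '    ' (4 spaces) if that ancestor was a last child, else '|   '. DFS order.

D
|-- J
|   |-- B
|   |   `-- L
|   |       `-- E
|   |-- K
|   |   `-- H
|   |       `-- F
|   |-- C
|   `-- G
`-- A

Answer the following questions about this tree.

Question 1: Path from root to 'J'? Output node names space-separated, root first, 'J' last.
Walk down from root: D -> J

Answer: D J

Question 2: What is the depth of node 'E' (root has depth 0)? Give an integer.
Answer: 4

Derivation:
Path from root to E: D -> J -> B -> L -> E
Depth = number of edges = 4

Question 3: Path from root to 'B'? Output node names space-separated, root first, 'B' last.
Walk down from root: D -> J -> B

Answer: D J B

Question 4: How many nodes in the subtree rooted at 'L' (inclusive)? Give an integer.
Subtree rooted at L contains: E, L
Count = 2

Answer: 2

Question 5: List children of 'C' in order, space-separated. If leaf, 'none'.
Node C's children (from adjacency): (leaf)

Answer: none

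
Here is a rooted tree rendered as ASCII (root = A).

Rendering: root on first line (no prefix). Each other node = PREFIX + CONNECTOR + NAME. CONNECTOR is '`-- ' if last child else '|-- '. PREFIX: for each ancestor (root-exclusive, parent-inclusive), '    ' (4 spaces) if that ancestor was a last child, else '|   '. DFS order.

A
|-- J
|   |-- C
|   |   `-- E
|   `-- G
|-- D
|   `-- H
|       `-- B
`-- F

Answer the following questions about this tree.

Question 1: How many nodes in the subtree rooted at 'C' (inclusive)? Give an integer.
Answer: 2

Derivation:
Subtree rooted at C contains: C, E
Count = 2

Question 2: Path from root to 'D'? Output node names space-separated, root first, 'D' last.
Answer: A D

Derivation:
Walk down from root: A -> D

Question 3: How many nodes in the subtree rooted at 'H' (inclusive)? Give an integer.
Answer: 2

Derivation:
Subtree rooted at H contains: B, H
Count = 2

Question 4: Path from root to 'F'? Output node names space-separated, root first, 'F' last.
Walk down from root: A -> F

Answer: A F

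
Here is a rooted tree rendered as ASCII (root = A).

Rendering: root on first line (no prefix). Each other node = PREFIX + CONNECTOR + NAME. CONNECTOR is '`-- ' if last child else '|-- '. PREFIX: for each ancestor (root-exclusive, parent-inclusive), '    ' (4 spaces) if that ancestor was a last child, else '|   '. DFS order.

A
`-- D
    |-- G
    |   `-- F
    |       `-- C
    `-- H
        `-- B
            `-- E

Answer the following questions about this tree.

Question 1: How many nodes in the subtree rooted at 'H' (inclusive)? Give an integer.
Subtree rooted at H contains: B, E, H
Count = 3

Answer: 3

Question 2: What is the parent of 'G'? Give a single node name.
Answer: D

Derivation:
Scan adjacency: G appears as child of D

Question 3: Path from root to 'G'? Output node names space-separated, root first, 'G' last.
Answer: A D G

Derivation:
Walk down from root: A -> D -> G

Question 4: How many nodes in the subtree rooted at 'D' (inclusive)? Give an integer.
Subtree rooted at D contains: B, C, D, E, F, G, H
Count = 7

Answer: 7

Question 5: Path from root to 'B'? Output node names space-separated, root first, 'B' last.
Answer: A D H B

Derivation:
Walk down from root: A -> D -> H -> B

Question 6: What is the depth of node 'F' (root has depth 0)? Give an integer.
Answer: 3

Derivation:
Path from root to F: A -> D -> G -> F
Depth = number of edges = 3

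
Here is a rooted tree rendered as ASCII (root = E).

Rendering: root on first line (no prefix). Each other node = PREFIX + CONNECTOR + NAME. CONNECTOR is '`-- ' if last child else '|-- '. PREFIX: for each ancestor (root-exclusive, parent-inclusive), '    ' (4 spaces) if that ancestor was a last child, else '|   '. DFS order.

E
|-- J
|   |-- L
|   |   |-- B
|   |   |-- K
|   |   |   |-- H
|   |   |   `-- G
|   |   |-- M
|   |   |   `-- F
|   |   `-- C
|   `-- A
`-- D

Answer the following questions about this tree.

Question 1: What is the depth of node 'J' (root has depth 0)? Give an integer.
Answer: 1

Derivation:
Path from root to J: E -> J
Depth = number of edges = 1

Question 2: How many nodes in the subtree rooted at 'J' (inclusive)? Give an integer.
Subtree rooted at J contains: A, B, C, F, G, H, J, K, L, M
Count = 10

Answer: 10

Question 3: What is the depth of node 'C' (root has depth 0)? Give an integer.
Answer: 3

Derivation:
Path from root to C: E -> J -> L -> C
Depth = number of edges = 3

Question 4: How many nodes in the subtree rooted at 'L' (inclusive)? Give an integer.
Subtree rooted at L contains: B, C, F, G, H, K, L, M
Count = 8

Answer: 8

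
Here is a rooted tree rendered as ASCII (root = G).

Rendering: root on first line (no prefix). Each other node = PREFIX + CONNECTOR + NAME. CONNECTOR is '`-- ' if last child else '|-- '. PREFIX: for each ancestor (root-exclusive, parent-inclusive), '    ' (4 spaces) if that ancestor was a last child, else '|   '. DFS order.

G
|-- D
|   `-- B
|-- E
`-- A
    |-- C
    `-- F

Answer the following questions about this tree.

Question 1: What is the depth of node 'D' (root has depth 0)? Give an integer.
Path from root to D: G -> D
Depth = number of edges = 1

Answer: 1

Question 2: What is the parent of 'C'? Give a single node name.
Scan adjacency: C appears as child of A

Answer: A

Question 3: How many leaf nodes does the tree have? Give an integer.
Answer: 4

Derivation:
Leaves (nodes with no children): B, C, E, F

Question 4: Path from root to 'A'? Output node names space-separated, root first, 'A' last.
Answer: G A

Derivation:
Walk down from root: G -> A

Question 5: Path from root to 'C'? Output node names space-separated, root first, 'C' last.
Answer: G A C

Derivation:
Walk down from root: G -> A -> C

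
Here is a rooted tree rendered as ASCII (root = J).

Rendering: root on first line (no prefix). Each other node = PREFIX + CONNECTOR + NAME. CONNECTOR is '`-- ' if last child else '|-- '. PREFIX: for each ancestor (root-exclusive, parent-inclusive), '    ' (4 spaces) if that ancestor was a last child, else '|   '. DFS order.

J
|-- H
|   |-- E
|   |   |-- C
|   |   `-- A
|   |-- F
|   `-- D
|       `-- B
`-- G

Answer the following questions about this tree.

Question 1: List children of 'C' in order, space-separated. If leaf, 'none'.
Node C's children (from adjacency): (leaf)

Answer: none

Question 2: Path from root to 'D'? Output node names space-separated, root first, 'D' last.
Answer: J H D

Derivation:
Walk down from root: J -> H -> D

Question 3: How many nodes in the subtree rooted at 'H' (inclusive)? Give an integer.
Subtree rooted at H contains: A, B, C, D, E, F, H
Count = 7

Answer: 7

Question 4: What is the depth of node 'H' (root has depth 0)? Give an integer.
Path from root to H: J -> H
Depth = number of edges = 1

Answer: 1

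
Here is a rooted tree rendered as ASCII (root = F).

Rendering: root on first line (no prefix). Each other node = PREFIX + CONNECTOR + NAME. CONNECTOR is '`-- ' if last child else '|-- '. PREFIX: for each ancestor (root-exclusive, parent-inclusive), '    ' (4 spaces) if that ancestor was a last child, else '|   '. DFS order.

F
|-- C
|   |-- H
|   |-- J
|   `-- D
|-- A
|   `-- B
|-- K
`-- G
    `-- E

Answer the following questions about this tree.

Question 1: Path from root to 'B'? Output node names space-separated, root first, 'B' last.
Answer: F A B

Derivation:
Walk down from root: F -> A -> B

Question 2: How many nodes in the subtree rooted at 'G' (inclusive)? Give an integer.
Answer: 2

Derivation:
Subtree rooted at G contains: E, G
Count = 2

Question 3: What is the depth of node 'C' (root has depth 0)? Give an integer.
Answer: 1

Derivation:
Path from root to C: F -> C
Depth = number of edges = 1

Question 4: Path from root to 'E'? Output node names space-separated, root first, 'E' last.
Answer: F G E

Derivation:
Walk down from root: F -> G -> E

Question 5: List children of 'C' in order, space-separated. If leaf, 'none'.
Answer: H J D

Derivation:
Node C's children (from adjacency): H, J, D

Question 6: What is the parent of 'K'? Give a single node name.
Scan adjacency: K appears as child of F

Answer: F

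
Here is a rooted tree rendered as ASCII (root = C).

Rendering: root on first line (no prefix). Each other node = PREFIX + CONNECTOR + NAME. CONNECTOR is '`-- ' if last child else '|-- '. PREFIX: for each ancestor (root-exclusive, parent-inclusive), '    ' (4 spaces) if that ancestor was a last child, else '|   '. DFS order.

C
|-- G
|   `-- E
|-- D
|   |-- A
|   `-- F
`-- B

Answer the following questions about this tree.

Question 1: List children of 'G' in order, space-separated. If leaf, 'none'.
Answer: E

Derivation:
Node G's children (from adjacency): E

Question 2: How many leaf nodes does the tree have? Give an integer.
Answer: 4

Derivation:
Leaves (nodes with no children): A, B, E, F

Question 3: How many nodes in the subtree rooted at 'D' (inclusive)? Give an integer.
Answer: 3

Derivation:
Subtree rooted at D contains: A, D, F
Count = 3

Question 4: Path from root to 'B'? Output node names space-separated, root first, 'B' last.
Walk down from root: C -> B

Answer: C B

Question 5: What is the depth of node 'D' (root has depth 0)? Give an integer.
Path from root to D: C -> D
Depth = number of edges = 1

Answer: 1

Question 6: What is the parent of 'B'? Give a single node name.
Answer: C

Derivation:
Scan adjacency: B appears as child of C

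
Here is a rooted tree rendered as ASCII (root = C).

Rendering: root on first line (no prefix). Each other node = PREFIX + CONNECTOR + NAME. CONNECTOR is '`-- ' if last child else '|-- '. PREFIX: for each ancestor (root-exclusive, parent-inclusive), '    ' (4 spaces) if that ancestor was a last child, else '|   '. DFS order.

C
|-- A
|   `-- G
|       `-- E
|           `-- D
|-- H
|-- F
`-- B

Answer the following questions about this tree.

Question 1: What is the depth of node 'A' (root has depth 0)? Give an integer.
Answer: 1

Derivation:
Path from root to A: C -> A
Depth = number of edges = 1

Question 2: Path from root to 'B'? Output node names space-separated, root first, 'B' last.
Answer: C B

Derivation:
Walk down from root: C -> B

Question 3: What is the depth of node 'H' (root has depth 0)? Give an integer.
Path from root to H: C -> H
Depth = number of edges = 1

Answer: 1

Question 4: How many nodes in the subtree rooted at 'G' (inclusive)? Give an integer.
Subtree rooted at G contains: D, E, G
Count = 3

Answer: 3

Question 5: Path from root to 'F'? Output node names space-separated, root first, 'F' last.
Walk down from root: C -> F

Answer: C F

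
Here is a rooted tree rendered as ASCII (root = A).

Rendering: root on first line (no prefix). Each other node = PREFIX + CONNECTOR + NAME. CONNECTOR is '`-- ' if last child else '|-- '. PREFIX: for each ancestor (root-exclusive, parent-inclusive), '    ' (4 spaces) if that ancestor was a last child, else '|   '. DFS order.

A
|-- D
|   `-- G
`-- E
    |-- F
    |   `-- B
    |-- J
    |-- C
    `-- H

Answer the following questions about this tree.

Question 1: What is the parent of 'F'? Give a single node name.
Scan adjacency: F appears as child of E

Answer: E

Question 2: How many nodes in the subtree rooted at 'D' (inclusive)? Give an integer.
Subtree rooted at D contains: D, G
Count = 2

Answer: 2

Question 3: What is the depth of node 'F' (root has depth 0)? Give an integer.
Answer: 2

Derivation:
Path from root to F: A -> E -> F
Depth = number of edges = 2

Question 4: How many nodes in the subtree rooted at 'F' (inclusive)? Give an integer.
Subtree rooted at F contains: B, F
Count = 2

Answer: 2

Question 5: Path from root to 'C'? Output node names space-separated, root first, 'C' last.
Answer: A E C

Derivation:
Walk down from root: A -> E -> C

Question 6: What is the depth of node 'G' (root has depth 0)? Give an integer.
Path from root to G: A -> D -> G
Depth = number of edges = 2

Answer: 2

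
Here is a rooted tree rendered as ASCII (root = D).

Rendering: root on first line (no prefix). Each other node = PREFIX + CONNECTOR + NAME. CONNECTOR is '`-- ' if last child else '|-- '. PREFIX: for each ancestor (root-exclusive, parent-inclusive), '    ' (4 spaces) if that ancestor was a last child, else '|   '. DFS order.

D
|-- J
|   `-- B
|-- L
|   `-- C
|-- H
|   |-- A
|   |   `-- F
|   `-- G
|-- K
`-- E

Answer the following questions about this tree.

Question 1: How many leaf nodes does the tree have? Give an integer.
Leaves (nodes with no children): B, C, E, F, G, K

Answer: 6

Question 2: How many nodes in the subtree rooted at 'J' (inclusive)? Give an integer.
Subtree rooted at J contains: B, J
Count = 2

Answer: 2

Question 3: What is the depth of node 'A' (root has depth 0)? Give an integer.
Answer: 2

Derivation:
Path from root to A: D -> H -> A
Depth = number of edges = 2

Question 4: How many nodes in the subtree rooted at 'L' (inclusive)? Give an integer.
Subtree rooted at L contains: C, L
Count = 2

Answer: 2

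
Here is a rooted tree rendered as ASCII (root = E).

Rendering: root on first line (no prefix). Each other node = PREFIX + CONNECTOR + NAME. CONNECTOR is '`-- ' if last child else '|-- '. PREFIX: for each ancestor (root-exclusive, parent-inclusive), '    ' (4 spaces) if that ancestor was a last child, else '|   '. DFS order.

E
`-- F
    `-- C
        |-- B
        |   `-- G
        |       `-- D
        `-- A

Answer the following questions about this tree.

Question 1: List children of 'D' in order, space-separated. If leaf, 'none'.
Node D's children (from adjacency): (leaf)

Answer: none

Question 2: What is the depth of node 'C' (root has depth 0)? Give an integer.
Answer: 2

Derivation:
Path from root to C: E -> F -> C
Depth = number of edges = 2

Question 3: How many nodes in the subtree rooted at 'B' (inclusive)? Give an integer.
Subtree rooted at B contains: B, D, G
Count = 3

Answer: 3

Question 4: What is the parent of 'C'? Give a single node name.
Answer: F

Derivation:
Scan adjacency: C appears as child of F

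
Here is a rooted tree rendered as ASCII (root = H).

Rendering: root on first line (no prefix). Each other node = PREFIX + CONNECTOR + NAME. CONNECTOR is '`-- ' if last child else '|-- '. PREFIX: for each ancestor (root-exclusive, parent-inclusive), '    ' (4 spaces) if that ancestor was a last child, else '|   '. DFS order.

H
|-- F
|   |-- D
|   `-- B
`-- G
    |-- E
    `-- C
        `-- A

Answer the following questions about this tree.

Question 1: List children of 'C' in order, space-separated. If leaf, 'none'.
Node C's children (from adjacency): A

Answer: A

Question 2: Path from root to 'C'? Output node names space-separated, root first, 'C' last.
Walk down from root: H -> G -> C

Answer: H G C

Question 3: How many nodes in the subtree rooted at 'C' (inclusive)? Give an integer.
Answer: 2

Derivation:
Subtree rooted at C contains: A, C
Count = 2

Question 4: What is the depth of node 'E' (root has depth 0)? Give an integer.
Path from root to E: H -> G -> E
Depth = number of edges = 2

Answer: 2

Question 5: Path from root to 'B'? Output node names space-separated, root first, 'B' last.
Answer: H F B

Derivation:
Walk down from root: H -> F -> B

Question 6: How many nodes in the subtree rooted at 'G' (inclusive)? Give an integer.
Subtree rooted at G contains: A, C, E, G
Count = 4

Answer: 4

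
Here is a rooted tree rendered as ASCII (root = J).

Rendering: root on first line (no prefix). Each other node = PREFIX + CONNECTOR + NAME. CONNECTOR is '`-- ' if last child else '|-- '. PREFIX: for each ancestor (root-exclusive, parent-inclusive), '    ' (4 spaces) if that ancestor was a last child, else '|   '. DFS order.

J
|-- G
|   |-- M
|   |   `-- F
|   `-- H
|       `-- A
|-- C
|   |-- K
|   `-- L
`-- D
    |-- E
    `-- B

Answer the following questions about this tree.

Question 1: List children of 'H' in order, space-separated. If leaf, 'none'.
Node H's children (from adjacency): A

Answer: A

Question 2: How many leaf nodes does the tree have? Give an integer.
Answer: 6

Derivation:
Leaves (nodes with no children): A, B, E, F, K, L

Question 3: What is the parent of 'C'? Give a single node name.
Answer: J

Derivation:
Scan adjacency: C appears as child of J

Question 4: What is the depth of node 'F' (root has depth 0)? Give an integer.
Path from root to F: J -> G -> M -> F
Depth = number of edges = 3

Answer: 3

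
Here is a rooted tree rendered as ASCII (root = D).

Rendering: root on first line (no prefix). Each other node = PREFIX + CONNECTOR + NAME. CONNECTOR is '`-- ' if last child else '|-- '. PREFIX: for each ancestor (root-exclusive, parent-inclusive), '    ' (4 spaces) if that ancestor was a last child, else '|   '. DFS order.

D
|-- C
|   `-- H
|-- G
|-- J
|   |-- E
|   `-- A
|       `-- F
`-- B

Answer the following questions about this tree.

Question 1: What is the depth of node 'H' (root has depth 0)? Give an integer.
Answer: 2

Derivation:
Path from root to H: D -> C -> H
Depth = number of edges = 2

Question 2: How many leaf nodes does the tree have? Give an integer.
Answer: 5

Derivation:
Leaves (nodes with no children): B, E, F, G, H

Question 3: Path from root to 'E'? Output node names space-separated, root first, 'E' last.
Walk down from root: D -> J -> E

Answer: D J E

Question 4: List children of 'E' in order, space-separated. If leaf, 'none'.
Answer: none

Derivation:
Node E's children (from adjacency): (leaf)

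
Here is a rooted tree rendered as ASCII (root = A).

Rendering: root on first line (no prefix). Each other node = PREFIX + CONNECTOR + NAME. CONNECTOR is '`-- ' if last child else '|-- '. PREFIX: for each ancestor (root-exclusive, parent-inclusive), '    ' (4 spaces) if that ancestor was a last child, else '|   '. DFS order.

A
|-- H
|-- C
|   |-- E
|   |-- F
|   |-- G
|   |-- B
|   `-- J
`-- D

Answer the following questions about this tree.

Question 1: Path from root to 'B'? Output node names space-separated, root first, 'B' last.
Answer: A C B

Derivation:
Walk down from root: A -> C -> B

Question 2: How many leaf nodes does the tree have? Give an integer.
Leaves (nodes with no children): B, D, E, F, G, H, J

Answer: 7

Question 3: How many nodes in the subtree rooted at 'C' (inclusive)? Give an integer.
Subtree rooted at C contains: B, C, E, F, G, J
Count = 6

Answer: 6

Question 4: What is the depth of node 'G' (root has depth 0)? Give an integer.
Answer: 2

Derivation:
Path from root to G: A -> C -> G
Depth = number of edges = 2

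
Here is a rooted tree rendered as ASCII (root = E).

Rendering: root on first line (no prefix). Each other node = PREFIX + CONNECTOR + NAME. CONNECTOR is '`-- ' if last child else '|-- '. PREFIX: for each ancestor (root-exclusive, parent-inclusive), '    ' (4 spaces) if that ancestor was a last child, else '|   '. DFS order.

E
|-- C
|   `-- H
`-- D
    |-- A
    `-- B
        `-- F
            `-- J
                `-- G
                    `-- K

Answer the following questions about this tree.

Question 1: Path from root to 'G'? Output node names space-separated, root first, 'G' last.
Answer: E D B F J G

Derivation:
Walk down from root: E -> D -> B -> F -> J -> G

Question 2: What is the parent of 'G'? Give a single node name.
Answer: J

Derivation:
Scan adjacency: G appears as child of J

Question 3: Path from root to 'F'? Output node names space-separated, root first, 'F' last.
Walk down from root: E -> D -> B -> F

Answer: E D B F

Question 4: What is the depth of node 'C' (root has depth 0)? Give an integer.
Path from root to C: E -> C
Depth = number of edges = 1

Answer: 1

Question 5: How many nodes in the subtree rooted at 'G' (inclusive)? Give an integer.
Subtree rooted at G contains: G, K
Count = 2

Answer: 2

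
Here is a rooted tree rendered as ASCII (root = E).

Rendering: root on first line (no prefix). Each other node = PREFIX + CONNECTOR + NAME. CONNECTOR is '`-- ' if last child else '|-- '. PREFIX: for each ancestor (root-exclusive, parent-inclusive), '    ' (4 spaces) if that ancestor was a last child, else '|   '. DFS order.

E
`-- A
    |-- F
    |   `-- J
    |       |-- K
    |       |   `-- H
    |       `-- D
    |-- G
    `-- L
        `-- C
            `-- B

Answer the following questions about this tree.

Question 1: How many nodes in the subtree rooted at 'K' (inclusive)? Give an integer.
Answer: 2

Derivation:
Subtree rooted at K contains: H, K
Count = 2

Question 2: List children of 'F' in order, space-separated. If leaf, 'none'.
Answer: J

Derivation:
Node F's children (from adjacency): J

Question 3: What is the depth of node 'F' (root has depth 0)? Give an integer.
Answer: 2

Derivation:
Path from root to F: E -> A -> F
Depth = number of edges = 2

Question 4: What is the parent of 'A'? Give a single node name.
Answer: E

Derivation:
Scan adjacency: A appears as child of E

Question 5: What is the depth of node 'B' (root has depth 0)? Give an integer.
Path from root to B: E -> A -> L -> C -> B
Depth = number of edges = 4

Answer: 4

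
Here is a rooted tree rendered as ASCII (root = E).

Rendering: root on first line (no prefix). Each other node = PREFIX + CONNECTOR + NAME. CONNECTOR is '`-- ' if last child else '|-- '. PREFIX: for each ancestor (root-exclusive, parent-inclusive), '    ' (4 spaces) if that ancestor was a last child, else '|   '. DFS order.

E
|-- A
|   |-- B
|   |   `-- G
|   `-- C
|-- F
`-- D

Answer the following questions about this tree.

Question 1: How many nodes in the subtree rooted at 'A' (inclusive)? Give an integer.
Subtree rooted at A contains: A, B, C, G
Count = 4

Answer: 4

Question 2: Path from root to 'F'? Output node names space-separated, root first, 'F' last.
Answer: E F

Derivation:
Walk down from root: E -> F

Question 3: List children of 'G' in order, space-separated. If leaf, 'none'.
Node G's children (from adjacency): (leaf)

Answer: none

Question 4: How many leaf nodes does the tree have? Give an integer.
Answer: 4

Derivation:
Leaves (nodes with no children): C, D, F, G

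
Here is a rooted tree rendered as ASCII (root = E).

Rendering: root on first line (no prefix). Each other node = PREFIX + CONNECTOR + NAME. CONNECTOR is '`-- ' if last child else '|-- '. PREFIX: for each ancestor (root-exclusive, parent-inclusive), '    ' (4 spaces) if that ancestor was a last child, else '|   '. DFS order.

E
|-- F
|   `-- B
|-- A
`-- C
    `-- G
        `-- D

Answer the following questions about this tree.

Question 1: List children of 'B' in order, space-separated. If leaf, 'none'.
Node B's children (from adjacency): (leaf)

Answer: none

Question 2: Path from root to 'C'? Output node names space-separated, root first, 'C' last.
Answer: E C

Derivation:
Walk down from root: E -> C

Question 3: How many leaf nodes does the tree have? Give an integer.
Answer: 3

Derivation:
Leaves (nodes with no children): A, B, D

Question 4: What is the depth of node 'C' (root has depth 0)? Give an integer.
Path from root to C: E -> C
Depth = number of edges = 1

Answer: 1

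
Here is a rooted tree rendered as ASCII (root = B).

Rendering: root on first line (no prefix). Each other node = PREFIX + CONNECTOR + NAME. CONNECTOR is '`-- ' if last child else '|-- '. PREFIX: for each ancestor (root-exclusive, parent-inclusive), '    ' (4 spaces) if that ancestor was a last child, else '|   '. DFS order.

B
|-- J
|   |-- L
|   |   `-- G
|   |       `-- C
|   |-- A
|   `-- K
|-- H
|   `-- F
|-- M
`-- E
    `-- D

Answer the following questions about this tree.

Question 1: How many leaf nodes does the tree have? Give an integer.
Leaves (nodes with no children): A, C, D, F, K, M

Answer: 6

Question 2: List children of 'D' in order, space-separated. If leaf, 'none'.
Answer: none

Derivation:
Node D's children (from adjacency): (leaf)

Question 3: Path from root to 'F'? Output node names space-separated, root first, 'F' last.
Walk down from root: B -> H -> F

Answer: B H F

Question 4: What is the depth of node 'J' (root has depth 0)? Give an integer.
Path from root to J: B -> J
Depth = number of edges = 1

Answer: 1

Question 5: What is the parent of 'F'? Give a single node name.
Answer: H

Derivation:
Scan adjacency: F appears as child of H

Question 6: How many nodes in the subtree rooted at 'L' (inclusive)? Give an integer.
Subtree rooted at L contains: C, G, L
Count = 3

Answer: 3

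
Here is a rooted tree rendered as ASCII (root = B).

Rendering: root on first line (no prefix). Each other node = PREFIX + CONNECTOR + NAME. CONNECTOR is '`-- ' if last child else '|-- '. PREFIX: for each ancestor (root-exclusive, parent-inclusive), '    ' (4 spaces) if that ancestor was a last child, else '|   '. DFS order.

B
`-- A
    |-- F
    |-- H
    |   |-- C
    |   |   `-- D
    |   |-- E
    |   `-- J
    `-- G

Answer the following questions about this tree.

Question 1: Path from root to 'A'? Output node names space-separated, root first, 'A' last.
Walk down from root: B -> A

Answer: B A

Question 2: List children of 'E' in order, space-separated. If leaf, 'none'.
Answer: none

Derivation:
Node E's children (from adjacency): (leaf)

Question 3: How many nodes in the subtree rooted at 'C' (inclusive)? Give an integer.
Answer: 2

Derivation:
Subtree rooted at C contains: C, D
Count = 2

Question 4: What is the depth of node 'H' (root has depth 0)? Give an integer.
Path from root to H: B -> A -> H
Depth = number of edges = 2

Answer: 2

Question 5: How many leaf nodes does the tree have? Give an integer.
Answer: 5

Derivation:
Leaves (nodes with no children): D, E, F, G, J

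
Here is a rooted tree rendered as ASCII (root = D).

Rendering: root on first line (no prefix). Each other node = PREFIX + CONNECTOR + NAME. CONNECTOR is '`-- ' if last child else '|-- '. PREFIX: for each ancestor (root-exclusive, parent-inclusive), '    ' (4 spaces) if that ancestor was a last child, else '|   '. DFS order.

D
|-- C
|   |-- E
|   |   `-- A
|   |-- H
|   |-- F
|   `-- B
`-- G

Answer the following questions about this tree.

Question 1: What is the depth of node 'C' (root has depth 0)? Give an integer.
Path from root to C: D -> C
Depth = number of edges = 1

Answer: 1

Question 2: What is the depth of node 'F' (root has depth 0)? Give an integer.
Answer: 2

Derivation:
Path from root to F: D -> C -> F
Depth = number of edges = 2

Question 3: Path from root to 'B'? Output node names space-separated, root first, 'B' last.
Answer: D C B

Derivation:
Walk down from root: D -> C -> B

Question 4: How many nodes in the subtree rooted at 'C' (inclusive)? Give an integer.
Answer: 6

Derivation:
Subtree rooted at C contains: A, B, C, E, F, H
Count = 6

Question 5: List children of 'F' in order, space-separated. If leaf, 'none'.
Node F's children (from adjacency): (leaf)

Answer: none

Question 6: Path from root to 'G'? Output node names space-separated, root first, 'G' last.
Walk down from root: D -> G

Answer: D G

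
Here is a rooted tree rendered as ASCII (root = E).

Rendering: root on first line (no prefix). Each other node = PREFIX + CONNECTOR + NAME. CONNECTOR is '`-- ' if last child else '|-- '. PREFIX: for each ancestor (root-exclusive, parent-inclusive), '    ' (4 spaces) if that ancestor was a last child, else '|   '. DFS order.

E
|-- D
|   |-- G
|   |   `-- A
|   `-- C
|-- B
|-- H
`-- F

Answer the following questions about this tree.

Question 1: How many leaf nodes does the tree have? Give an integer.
Answer: 5

Derivation:
Leaves (nodes with no children): A, B, C, F, H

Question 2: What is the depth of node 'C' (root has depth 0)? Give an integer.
Path from root to C: E -> D -> C
Depth = number of edges = 2

Answer: 2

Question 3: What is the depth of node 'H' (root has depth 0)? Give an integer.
Path from root to H: E -> H
Depth = number of edges = 1

Answer: 1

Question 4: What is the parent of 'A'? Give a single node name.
Scan adjacency: A appears as child of G

Answer: G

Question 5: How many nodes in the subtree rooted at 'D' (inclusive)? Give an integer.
Answer: 4

Derivation:
Subtree rooted at D contains: A, C, D, G
Count = 4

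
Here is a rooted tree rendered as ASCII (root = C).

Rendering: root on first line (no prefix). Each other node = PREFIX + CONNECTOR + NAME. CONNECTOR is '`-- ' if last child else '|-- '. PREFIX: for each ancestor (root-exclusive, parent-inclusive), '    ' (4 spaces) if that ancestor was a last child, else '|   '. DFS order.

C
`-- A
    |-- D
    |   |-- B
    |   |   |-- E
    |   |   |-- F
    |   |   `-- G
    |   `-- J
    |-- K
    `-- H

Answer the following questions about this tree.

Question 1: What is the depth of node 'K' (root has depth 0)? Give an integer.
Answer: 2

Derivation:
Path from root to K: C -> A -> K
Depth = number of edges = 2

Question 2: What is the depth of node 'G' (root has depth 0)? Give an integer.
Path from root to G: C -> A -> D -> B -> G
Depth = number of edges = 4

Answer: 4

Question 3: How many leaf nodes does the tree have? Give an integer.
Leaves (nodes with no children): E, F, G, H, J, K

Answer: 6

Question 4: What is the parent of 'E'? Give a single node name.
Answer: B

Derivation:
Scan adjacency: E appears as child of B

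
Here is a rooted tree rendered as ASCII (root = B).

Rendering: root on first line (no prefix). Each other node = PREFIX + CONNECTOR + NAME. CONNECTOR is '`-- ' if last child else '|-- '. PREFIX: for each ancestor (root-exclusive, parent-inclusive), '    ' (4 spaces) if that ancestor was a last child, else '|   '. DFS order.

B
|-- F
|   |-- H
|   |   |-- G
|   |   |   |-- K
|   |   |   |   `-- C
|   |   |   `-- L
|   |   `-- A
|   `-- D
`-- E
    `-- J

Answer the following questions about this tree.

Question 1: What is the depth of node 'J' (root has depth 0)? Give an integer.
Path from root to J: B -> E -> J
Depth = number of edges = 2

Answer: 2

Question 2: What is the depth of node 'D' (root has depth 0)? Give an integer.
Path from root to D: B -> F -> D
Depth = number of edges = 2

Answer: 2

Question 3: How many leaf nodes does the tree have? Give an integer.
Leaves (nodes with no children): A, C, D, J, L

Answer: 5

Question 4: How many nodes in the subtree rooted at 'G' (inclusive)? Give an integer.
Answer: 4

Derivation:
Subtree rooted at G contains: C, G, K, L
Count = 4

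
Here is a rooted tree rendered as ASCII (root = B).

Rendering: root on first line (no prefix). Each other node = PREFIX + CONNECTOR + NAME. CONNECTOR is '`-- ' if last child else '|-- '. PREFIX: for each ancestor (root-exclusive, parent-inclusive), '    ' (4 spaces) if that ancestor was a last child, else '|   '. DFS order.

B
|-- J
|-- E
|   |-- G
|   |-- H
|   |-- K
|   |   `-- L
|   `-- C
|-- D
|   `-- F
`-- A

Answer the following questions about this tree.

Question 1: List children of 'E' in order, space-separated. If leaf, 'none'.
Answer: G H K C

Derivation:
Node E's children (from adjacency): G, H, K, C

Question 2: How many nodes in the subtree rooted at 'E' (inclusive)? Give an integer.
Subtree rooted at E contains: C, E, G, H, K, L
Count = 6

Answer: 6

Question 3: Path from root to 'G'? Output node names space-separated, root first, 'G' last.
Walk down from root: B -> E -> G

Answer: B E G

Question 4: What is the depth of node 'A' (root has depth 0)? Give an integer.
Path from root to A: B -> A
Depth = number of edges = 1

Answer: 1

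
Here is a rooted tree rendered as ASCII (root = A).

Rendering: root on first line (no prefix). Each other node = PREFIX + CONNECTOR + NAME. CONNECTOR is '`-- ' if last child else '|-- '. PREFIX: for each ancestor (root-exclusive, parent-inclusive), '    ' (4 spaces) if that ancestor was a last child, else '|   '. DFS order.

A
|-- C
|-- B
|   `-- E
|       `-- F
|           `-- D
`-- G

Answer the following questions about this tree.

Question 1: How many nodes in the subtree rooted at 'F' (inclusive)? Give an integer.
Answer: 2

Derivation:
Subtree rooted at F contains: D, F
Count = 2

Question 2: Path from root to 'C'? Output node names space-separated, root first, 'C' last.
Walk down from root: A -> C

Answer: A C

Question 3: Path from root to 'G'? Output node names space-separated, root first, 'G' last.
Answer: A G

Derivation:
Walk down from root: A -> G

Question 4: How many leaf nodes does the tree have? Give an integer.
Leaves (nodes with no children): C, D, G

Answer: 3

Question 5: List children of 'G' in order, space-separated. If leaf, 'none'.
Node G's children (from adjacency): (leaf)

Answer: none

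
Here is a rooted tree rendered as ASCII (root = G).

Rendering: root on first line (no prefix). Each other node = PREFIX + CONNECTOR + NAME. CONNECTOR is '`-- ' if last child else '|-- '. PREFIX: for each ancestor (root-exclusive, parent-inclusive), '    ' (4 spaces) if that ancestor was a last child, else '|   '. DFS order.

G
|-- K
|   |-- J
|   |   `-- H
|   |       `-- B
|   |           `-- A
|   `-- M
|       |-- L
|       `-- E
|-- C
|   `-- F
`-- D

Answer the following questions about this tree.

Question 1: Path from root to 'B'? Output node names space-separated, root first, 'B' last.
Answer: G K J H B

Derivation:
Walk down from root: G -> K -> J -> H -> B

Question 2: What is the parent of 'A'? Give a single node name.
Answer: B

Derivation:
Scan adjacency: A appears as child of B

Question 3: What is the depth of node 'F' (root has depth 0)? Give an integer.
Answer: 2

Derivation:
Path from root to F: G -> C -> F
Depth = number of edges = 2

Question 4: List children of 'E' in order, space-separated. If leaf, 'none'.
Answer: none

Derivation:
Node E's children (from adjacency): (leaf)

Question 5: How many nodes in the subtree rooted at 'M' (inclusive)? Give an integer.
Subtree rooted at M contains: E, L, M
Count = 3

Answer: 3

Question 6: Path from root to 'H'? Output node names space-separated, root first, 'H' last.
Walk down from root: G -> K -> J -> H

Answer: G K J H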